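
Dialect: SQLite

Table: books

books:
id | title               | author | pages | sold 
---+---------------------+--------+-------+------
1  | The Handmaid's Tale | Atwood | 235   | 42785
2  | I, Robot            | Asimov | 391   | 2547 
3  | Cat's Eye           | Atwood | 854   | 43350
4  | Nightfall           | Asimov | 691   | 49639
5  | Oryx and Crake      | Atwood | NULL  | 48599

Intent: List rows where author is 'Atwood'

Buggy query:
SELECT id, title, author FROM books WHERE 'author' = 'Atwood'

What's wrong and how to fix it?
Bug: 'author' in single quotes is a string literal, not the column; the comparison is literal-vs-literal and never true

Fix: Remove the quotes around the column name (or use double quotes for an identifier)

Corrected query:
SELECT id, title, author FROM books WHERE author = 'Atwood'

Result:
id | title               | author
---+---------------------+-------
1  | The Handmaid's Tale | Atwood
3  | Cat's Eye           | Atwood
5  | Oryx and Crake      | Atwood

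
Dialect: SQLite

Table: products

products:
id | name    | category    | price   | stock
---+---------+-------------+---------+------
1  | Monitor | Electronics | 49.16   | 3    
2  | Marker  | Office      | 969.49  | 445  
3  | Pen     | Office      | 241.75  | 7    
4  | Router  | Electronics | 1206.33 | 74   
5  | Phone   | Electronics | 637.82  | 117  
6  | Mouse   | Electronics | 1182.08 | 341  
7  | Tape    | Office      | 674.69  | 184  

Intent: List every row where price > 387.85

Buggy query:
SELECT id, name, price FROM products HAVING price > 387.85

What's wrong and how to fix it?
Bug: This is a non-aggregate query (no GROUP BY, no aggregates), so in SQLite the HAVING clause is invalid here; a row-level condition belongs in WHERE

Fix: Replace HAVING with WHERE since the condition applies to individual rows

Corrected query:
SELECT id, name, price FROM products WHERE price > 387.85

Result:
id | name   | price  
---+--------+--------
2  | Marker | 969.49 
4  | Router | 1206.33
5  | Phone  | 637.82 
6  | Mouse  | 1182.08
7  | Tape   | 674.69 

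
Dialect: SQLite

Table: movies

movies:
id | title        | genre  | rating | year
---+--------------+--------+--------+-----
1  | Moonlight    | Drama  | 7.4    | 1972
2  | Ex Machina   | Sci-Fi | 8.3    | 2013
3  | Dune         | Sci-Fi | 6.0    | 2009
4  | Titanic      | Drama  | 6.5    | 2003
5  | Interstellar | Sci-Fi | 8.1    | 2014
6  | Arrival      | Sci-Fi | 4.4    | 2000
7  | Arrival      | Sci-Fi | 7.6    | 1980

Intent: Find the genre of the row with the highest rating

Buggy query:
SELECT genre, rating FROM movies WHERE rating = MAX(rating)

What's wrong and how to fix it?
Bug: MAX(rating) is an aggregate and cannot be used directly in WHERE

Fix: Use a subquery: WHERE rating = (SELECT MAX(rating) FROM movies)

Corrected query:
SELECT genre, rating FROM movies WHERE rating = (SELECT MAX(rating) FROM movies)

Result:
genre  | rating
-------+-------
Sci-Fi | 8.3   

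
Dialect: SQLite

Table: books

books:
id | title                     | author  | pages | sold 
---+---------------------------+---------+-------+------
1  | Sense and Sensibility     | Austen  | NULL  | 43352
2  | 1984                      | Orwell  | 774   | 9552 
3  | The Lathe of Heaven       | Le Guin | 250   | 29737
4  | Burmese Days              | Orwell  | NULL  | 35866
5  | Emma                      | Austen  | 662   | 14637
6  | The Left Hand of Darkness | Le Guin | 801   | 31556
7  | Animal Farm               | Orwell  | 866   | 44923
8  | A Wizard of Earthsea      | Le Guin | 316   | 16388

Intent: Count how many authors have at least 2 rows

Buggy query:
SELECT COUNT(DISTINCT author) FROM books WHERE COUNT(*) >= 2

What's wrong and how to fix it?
Bug: WHERE filters individual rows, not groups, so a group-level COUNT is invalid there

Fix: Group first with HAVING COUNT(*) >= 2, then COUNT the resulting groups

Corrected query:
SELECT COUNT(*) FROM (SELECT author FROM books GROUP BY author HAVING COUNT(*) >= 2)

Result:
COUNT(*)
--------
3       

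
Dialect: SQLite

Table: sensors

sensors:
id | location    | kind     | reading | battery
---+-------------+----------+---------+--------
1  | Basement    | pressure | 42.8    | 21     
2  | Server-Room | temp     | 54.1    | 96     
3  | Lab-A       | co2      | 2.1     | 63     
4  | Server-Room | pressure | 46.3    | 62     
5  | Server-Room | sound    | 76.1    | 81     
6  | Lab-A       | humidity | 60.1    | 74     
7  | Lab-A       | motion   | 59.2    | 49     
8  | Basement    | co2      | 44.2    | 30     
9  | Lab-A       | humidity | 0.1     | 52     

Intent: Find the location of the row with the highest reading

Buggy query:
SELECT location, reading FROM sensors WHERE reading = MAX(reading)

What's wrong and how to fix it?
Bug: MAX(reading) is an aggregate and cannot be used directly in WHERE

Fix: Use a subquery: WHERE reading = (SELECT MAX(reading) FROM sensors)

Corrected query:
SELECT location, reading FROM sensors WHERE reading = (SELECT MAX(reading) FROM sensors)

Result:
location    | reading
------------+--------
Server-Room | 76.1   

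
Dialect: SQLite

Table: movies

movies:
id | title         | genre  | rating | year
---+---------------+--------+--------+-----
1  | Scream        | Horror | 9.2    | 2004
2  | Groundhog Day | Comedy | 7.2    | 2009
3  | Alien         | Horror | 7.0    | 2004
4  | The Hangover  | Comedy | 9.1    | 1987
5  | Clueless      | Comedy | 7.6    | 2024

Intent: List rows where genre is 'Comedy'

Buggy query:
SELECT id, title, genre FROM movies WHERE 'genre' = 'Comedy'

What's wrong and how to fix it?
Bug: Single quotes denote string literals in SQL; the column name is being compared as a constant string

Fix: Remove the quotes around the column name (or use double quotes for an identifier)

Corrected query:
SELECT id, title, genre FROM movies WHERE genre = 'Comedy'

Result:
id | title         | genre 
---+---------------+-------
2  | Groundhog Day | Comedy
4  | The Hangover  | Comedy
5  | Clueless      | Comedy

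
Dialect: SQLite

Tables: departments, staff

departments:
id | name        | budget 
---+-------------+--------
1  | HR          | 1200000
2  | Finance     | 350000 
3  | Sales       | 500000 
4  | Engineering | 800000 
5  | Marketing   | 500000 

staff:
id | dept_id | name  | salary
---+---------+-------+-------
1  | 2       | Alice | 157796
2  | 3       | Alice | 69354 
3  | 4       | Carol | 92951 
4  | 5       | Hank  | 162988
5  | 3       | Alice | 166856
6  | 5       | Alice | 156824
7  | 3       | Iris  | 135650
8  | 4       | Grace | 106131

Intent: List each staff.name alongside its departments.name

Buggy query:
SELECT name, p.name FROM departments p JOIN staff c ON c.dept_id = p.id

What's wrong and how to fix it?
Bug: Both tables have a 'name' column; the unqualified reference is ambiguous

Fix: Qualify the column with its table alias (c.name)

Corrected query:
SELECT c.name, p.name FROM departments p JOIN staff c ON c.dept_id = p.id

Result:
name  | name       
------+------------
Alice | Finance    
Alice | Sales      
Carol | Engineering
Hank  | Marketing  
Alice | Sales      
Alice | Marketing  
Iris  | Sales      
Grace | Engineering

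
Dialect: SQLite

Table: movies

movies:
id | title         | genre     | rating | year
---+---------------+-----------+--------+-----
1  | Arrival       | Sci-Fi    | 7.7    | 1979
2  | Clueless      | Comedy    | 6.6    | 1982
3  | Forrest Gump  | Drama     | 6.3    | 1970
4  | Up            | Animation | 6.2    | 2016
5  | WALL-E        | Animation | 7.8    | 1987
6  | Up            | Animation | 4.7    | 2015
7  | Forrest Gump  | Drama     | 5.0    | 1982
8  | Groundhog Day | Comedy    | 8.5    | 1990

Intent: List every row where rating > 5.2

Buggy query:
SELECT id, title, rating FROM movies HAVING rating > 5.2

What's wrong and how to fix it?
Bug: HAVING filters the output of aggregation, but this query has no GROUP BY and no aggregate functions, so SQLite rejects it (HAVING clause on a non-aggregate query); the condition here is per row

Fix: Use WHERE for row-level filtering

Corrected query:
SELECT id, title, rating FROM movies WHERE rating > 5.2

Result:
id | title         | rating
---+---------------+-------
1  | Arrival       | 7.7   
2  | Clueless      | 6.6   
3  | Forrest Gump  | 6.3   
4  | Up            | 6.2   
5  | WALL-E        | 7.8   
8  | Groundhog Day | 8.5   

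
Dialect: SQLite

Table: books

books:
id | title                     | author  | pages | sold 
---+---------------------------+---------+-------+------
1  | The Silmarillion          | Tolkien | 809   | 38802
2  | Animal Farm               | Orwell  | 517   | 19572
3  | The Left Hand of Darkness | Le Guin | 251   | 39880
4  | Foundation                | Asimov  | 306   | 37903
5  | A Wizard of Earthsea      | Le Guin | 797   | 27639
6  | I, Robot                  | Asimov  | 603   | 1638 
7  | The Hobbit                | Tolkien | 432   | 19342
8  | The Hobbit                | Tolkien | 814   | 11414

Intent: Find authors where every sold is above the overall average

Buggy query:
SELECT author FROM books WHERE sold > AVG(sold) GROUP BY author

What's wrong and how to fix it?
Bug: AVG() is an aggregate; it can't sit directly in WHERE

Fix: Compute the overall average in a scalar subquery and compare each group's MIN against it in HAVING

Corrected query:
SELECT author FROM books GROUP BY author HAVING MIN(sold) > (SELECT AVG(sold) FROM books)

Result:
author 
-------
Le Guin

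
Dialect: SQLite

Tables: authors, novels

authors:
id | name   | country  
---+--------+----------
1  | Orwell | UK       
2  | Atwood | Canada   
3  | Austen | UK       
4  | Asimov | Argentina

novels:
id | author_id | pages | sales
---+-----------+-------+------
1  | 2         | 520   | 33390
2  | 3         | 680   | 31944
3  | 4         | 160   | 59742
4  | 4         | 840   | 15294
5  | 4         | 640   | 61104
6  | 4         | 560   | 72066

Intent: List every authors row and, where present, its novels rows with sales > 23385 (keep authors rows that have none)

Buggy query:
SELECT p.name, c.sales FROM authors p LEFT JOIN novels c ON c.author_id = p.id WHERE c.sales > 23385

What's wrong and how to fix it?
Bug: Filtering c.sales in WHERE discards the NULL rows produced by LEFT JOIN, turning it into an inner join

Fix: Put 'c.sales > 23385' in the JOIN's ON clause instead of WHERE

Corrected query:
SELECT p.name, c.sales FROM authors p LEFT JOIN novels c ON c.author_id = p.id AND c.sales > 23385

Result:
name   | sales
-------+------
Orwell | NULL 
Atwood | 33390
Austen | 31944
Asimov | 59742
Asimov | 61104
Asimov | 72066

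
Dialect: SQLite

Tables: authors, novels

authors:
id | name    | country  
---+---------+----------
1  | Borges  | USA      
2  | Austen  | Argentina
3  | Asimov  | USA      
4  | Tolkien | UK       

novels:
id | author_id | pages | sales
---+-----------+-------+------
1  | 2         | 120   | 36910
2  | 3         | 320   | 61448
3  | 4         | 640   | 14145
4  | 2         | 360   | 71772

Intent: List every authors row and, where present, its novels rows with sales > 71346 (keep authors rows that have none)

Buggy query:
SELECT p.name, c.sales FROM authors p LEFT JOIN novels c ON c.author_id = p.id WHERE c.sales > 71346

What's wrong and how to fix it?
Bug: A WHERE condition on the right-hand table after LEFT JOIN drops unmatched parents

Fix: Move the right-table condition into the ON clause so unmatched parents are kept

Corrected query:
SELECT p.name, c.sales FROM authors p LEFT JOIN novels c ON c.author_id = p.id AND c.sales > 71346

Result:
name    | sales
--------+------
Borges  | NULL 
Austen  | 71772
Asimov  | NULL 
Tolkien | NULL 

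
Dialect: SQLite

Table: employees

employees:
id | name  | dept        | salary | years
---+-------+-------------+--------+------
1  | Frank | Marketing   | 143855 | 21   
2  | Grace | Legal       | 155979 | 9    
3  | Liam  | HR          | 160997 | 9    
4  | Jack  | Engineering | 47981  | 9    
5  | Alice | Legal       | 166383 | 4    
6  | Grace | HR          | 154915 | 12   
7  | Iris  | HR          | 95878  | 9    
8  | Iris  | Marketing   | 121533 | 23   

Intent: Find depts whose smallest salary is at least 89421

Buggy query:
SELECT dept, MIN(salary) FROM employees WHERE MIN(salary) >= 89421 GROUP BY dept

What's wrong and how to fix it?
Bug: MIN() in WHERE is a misuse of aggregate

Fix: Replace WHERE with HAVING after the GROUP BY

Corrected query:
SELECT dept, MIN(salary) FROM employees GROUP BY dept HAVING MIN(salary) >= 89421

Result:
dept      | MIN(salary)
----------+------------
HR        | 95878      
Legal     | 155979     
Marketing | 121533     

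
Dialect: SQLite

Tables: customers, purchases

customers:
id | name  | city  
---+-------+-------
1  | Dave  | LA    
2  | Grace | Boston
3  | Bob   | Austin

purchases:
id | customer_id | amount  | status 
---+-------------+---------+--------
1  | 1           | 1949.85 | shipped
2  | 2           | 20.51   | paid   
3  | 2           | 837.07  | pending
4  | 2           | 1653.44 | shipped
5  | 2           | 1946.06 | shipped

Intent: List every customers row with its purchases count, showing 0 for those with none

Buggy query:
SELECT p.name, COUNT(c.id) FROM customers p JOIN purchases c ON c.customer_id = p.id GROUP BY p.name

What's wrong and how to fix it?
Bug: An inner join excludes parents with zero children

Fix: Switch to LEFT JOIN to retain unmatched parent rows

Corrected query:
SELECT p.name, COUNT(c.id) FROM customers p LEFT JOIN purchases c ON c.customer_id = p.id GROUP BY p.name

Result:
name  | COUNT(c.id)
------+------------
Bob   | 0          
Dave  | 1          
Grace | 4          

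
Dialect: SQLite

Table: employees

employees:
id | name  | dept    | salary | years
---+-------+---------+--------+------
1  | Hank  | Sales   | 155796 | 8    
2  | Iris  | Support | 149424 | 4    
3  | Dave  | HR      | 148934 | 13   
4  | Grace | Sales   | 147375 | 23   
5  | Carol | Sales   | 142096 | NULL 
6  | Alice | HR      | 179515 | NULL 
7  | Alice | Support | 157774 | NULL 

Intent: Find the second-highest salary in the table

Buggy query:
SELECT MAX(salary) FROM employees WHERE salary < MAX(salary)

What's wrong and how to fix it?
Bug: MAX(salary) on the right of the comparison is an aggregate-in-WHERE error

Fix: Put the inner MAX in a scalar subquery

Corrected query:
SELECT MAX(salary) FROM employees WHERE salary < (SELECT MAX(salary) FROM employees)

Result:
MAX(salary)
-----------
157774     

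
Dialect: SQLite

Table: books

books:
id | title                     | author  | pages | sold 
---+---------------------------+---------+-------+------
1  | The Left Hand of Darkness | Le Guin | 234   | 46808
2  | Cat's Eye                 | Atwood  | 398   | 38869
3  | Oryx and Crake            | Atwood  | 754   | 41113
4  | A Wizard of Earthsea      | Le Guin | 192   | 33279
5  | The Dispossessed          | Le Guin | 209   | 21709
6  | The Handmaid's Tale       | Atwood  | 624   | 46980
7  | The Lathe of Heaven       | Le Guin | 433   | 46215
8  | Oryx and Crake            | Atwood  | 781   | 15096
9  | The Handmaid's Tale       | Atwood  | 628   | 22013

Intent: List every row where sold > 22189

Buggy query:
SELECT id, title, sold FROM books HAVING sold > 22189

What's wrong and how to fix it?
Bug: HAVING filters the output of aggregation, but this query has no GROUP BY and no aggregate functions, so SQLite rejects it (HAVING clause on a non-aggregate query); the condition here is per row

Fix: Replace HAVING with WHERE since the condition applies to individual rows

Corrected query:
SELECT id, title, sold FROM books WHERE sold > 22189

Result:
id | title                     | sold 
---+---------------------------+------
1  | The Left Hand of Darkness | 46808
2  | Cat's Eye                 | 38869
3  | Oryx and Crake            | 41113
4  | A Wizard of Earthsea      | 33279
6  | The Handmaid's Tale       | 46980
7  | The Lathe of Heaven       | 46215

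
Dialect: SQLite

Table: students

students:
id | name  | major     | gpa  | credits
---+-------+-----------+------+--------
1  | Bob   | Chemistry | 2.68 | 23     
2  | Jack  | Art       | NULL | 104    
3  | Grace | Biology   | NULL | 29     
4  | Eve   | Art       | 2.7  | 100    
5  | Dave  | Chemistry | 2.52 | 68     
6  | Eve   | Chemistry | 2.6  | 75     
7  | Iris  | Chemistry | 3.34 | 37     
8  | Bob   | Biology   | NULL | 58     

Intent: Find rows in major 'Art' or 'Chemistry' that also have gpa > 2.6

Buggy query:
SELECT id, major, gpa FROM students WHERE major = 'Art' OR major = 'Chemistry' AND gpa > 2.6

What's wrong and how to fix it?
Bug: AND binds tighter than OR, so this parses as major = 'Art' OR (major = 'Chemistry' AND gpa > 2.6)

Fix: Add parentheses around the OR so the AND applies to both alternatives

Corrected query:
SELECT id, major, gpa FROM students WHERE (major = 'Art' OR major = 'Chemistry') AND gpa > 2.6

Result:
id | major     | gpa 
---+-----------+-----
1  | Chemistry | 2.68
4  | Art       | 2.7 
7  | Chemistry | 3.34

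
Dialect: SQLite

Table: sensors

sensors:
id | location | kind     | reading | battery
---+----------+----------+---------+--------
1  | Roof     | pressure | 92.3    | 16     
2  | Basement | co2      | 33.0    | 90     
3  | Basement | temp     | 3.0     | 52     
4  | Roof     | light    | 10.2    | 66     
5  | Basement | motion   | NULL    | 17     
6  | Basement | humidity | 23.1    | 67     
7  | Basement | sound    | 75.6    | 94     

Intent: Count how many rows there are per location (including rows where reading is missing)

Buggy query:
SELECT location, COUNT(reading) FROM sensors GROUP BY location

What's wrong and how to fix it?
Bug: COUNT(column) counts non-NULL values only; rows with NULL reading aren't counted

Fix: Replace COUNT(reading) with COUNT(*)

Corrected query:
SELECT location, COUNT(*) FROM sensors GROUP BY location

Result:
location | COUNT(*)
---------+---------
Basement | 5       
Roof     | 2       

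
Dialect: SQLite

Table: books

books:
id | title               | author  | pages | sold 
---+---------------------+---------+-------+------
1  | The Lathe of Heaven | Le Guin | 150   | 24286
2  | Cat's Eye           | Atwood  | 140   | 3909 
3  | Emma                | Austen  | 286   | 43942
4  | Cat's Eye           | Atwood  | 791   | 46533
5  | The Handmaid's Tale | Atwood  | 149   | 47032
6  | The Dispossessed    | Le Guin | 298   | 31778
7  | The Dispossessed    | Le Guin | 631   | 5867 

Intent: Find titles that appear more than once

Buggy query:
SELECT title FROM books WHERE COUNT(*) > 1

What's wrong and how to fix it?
Bug: WHERE can't reference COUNT(*); aggregates are computed after WHERE

Fix: Group first, then use HAVING for the count condition

Corrected query:
SELECT title FROM books GROUP BY title HAVING COUNT(*) > 1

Result:
title           
----------------
Cat's Eye       
The Dispossessed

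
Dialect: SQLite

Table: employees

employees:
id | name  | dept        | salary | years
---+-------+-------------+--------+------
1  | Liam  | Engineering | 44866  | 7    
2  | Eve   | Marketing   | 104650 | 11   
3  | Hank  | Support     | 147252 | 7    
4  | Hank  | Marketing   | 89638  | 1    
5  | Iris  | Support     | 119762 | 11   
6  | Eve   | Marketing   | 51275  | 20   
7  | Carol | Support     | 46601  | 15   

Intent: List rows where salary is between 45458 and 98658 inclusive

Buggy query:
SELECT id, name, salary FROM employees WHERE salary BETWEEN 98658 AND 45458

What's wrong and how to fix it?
Bug: BETWEEN expects the lower bound first; with 98658 AND 45458 the range is empty

Fix: Write BETWEEN 45458 AND 98658

Corrected query:
SELECT id, name, salary FROM employees WHERE salary BETWEEN 45458 AND 98658

Result:
id | name  | salary
---+-------+-------
4  | Hank  | 89638 
6  | Eve   | 51275 
7  | Carol | 46601 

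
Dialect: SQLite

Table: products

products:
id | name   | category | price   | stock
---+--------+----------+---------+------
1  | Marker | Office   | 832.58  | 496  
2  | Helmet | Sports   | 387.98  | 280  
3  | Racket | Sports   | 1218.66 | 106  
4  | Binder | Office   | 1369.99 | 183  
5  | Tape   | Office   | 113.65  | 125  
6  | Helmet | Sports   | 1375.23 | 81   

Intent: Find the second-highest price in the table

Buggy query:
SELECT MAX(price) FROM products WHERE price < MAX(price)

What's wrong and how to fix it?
Bug: The inner MAX is an aggregate inside WHERE, which is not allowed

Fix: Put the inner MAX in a scalar subquery

Corrected query:
SELECT MAX(price) FROM products WHERE price < (SELECT MAX(price) FROM products)

Result:
MAX(price)
----------
1369.99   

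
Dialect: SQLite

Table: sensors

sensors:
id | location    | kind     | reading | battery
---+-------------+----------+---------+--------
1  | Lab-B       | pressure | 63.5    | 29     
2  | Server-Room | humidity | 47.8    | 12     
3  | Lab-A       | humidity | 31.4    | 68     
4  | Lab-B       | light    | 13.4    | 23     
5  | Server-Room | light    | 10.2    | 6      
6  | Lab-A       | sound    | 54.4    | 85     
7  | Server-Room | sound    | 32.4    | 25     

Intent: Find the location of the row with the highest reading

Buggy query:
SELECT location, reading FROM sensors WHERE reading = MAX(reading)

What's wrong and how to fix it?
Bug: MAX(reading) is an aggregate and cannot be used directly in WHERE

Fix: Wrap MAX in a scalar subquery so WHERE compares against a single value

Corrected query:
SELECT location, reading FROM sensors WHERE reading = (SELECT MAX(reading) FROM sensors)

Result:
location | reading
---------+--------
Lab-B    | 63.5   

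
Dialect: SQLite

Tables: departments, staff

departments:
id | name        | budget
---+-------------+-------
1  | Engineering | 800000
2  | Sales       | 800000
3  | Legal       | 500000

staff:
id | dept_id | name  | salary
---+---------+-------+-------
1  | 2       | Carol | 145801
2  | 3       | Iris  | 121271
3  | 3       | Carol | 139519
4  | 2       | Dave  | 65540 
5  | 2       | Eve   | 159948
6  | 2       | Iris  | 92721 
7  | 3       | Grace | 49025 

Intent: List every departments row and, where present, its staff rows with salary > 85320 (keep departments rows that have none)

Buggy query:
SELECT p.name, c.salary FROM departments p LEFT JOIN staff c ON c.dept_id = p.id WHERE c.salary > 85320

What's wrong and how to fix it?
Bug: A WHERE condition on the right-hand table after LEFT JOIN drops unmatched parents

Fix: Put 'c.salary > 85320' in the JOIN's ON clause instead of WHERE

Corrected query:
SELECT p.name, c.salary FROM departments p LEFT JOIN staff c ON c.dept_id = p.id AND c.salary > 85320

Result:
name        | salary
------------+-------
Engineering | NULL  
Sales       | 92721 
Sales       | 145801
Sales       | 159948
Legal       | 121271
Legal       | 139519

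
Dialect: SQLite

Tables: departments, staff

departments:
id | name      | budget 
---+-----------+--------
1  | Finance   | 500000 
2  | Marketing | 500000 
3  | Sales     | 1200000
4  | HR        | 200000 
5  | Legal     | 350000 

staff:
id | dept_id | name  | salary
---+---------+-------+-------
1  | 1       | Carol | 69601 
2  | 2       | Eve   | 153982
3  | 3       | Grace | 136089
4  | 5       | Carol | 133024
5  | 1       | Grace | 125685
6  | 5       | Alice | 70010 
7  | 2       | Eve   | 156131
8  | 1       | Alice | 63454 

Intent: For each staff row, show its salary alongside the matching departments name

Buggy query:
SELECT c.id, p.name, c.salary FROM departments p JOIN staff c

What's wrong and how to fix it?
Bug: Missing join condition: each staff row is matched to all departments rows instead of just its own

Fix: Add ON c.dept_id = p.id to the JOIN

Corrected query:
SELECT c.id, p.name, c.salary FROM departments p JOIN staff c ON c.dept_id = p.id

Result:
id | name      | salary
---+-----------+-------
1  | Finance   | 69601 
2  | Marketing | 153982
3  | Sales     | 136089
4  | Legal     | 133024
5  | Finance   | 125685
6  | Legal     | 70010 
7  | Marketing | 156131
8  | Finance   | 63454 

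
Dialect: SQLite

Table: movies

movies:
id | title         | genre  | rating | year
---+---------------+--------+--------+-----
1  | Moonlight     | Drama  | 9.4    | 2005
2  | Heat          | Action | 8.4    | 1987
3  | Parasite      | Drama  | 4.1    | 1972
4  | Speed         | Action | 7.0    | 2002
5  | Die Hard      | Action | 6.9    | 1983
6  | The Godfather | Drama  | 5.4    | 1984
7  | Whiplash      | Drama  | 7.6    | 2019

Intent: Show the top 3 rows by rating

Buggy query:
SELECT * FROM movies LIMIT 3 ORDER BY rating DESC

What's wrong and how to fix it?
Bug: LIMIT must come after ORDER BY

Fix: Sort with ORDER BY, then apply LIMIT

Corrected query:
SELECT * FROM movies ORDER BY rating DESC LIMIT 3

Result:
id | title     | genre  | rating | year
---+-----------+--------+--------+-----
1  | Moonlight | Drama  | 9.4    | 2005
2  | Heat      | Action | 8.4    | 1987
7  | Whiplash  | Drama  | 7.6    | 2019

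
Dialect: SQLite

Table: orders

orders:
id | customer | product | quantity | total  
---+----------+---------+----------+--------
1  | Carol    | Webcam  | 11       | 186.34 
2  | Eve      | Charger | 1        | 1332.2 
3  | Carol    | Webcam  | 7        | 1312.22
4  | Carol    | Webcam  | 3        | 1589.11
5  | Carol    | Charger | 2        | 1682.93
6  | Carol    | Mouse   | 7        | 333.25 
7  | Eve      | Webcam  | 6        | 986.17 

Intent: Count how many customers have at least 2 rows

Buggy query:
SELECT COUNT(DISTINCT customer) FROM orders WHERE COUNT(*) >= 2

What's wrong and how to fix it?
Bug: WHERE filters individual rows, not groups, so a group-level COUNT is invalid there

Fix: Use a subquery that GROUPs and filters with HAVING, then count its rows

Corrected query:
SELECT COUNT(*) FROM (SELECT customer FROM orders GROUP BY customer HAVING COUNT(*) >= 2)

Result:
COUNT(*)
--------
2       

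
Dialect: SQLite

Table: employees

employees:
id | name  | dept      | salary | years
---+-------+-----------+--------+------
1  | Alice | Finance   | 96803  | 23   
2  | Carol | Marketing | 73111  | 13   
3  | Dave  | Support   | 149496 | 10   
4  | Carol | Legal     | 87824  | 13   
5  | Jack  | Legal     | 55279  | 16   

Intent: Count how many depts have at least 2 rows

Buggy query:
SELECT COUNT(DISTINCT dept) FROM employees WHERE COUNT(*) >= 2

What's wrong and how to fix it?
Bug: WHERE filters individual rows, not groups, so a group-level COUNT is invalid there

Fix: Use a subquery that GROUPs and filters with HAVING, then count its rows

Corrected query:
SELECT COUNT(*) FROM (SELECT dept FROM employees GROUP BY dept HAVING COUNT(*) >= 2)

Result:
COUNT(*)
--------
1       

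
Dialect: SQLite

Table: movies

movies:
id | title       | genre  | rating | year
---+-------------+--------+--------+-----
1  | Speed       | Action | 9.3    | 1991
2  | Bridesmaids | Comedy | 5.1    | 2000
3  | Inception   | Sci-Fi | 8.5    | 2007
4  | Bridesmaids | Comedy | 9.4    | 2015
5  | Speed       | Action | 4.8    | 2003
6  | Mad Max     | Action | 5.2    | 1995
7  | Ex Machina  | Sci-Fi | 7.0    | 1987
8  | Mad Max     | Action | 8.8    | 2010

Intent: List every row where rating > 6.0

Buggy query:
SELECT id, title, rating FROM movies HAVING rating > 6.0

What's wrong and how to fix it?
Bug: HAVING filters the output of aggregation, but this query has no GROUP BY and no aggregate functions, so SQLite rejects it (HAVING clause on a non-aggregate query); the condition here is per row

Fix: Use WHERE for row-level filtering

Corrected query:
SELECT id, title, rating FROM movies WHERE rating > 6.0

Result:
id | title       | rating
---+-------------+-------
1  | Speed       | 9.3   
3  | Inception   | 8.5   
4  | Bridesmaids | 9.4   
7  | Ex Machina  | 7     
8  | Mad Max     | 8.8   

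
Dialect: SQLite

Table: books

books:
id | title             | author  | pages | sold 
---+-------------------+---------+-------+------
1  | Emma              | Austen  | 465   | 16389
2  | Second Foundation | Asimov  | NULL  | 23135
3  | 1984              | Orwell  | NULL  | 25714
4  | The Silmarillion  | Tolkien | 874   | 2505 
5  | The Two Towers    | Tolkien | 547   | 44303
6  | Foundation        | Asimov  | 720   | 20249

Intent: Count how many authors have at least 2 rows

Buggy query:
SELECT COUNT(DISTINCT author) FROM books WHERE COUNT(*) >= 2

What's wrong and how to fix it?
Bug: COUNT(*) cannot appear in WHERE; the per-group count doesn't exist yet

Fix: Group first with HAVING COUNT(*) >= 2, then COUNT the resulting groups

Corrected query:
SELECT COUNT(*) FROM (SELECT author FROM books GROUP BY author HAVING COUNT(*) >= 2)

Result:
COUNT(*)
--------
2       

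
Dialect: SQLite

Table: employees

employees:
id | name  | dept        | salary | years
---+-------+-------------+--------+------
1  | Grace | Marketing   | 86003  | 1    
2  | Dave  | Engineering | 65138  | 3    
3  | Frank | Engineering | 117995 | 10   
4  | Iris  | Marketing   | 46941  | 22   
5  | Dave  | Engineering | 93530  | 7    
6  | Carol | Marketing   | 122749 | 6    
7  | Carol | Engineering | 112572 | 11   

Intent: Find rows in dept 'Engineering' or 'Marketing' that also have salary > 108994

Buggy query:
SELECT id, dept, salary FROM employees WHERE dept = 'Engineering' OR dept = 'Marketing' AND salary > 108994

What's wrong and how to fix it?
Bug: AND binds tighter than OR, so this parses as dept = 'Engineering' OR (dept = 'Marketing' AND salary > 108994)

Fix: Add parentheses around the OR so the AND applies to both alternatives

Corrected query:
SELECT id, dept, salary FROM employees WHERE (dept = 'Engineering' OR dept = 'Marketing') AND salary > 108994

Result:
id | dept        | salary
---+-------------+-------
3  | Engineering | 117995
6  | Marketing   | 122749
7  | Engineering | 112572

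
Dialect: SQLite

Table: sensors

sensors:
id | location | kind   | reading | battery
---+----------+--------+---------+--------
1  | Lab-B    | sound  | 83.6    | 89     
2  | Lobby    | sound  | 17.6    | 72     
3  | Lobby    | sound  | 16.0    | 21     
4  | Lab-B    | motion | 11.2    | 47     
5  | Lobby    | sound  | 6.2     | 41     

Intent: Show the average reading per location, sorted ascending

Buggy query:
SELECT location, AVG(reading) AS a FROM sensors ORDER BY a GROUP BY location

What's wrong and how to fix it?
Bug: GROUP BY must precede ORDER BY

Fix: Move ORDER BY to the end, after GROUP BY

Corrected query:
SELECT location, AVG(reading) AS a FROM sensors GROUP BY location ORDER BY a

Result:
location | a        
---------+----------
Lobby    | 13.266667
Lab-B    | 47.4     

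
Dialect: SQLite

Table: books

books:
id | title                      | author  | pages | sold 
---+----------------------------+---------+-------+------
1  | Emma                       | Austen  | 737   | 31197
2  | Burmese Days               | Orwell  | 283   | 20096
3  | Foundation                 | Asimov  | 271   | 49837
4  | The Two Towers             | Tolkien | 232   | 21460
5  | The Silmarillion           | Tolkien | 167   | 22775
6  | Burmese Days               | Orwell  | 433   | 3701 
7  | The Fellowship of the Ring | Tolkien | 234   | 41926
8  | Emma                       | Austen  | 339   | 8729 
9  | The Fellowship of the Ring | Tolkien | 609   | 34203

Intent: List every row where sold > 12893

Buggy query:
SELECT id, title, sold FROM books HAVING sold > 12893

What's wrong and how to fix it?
Bug: This is a non-aggregate query (no GROUP BY, no aggregates), so in SQLite the HAVING clause is invalid here; a row-level condition belongs in WHERE

Fix: Use WHERE for row-level filtering

Corrected query:
SELECT id, title, sold FROM books WHERE sold > 12893

Result:
id | title                      | sold 
---+----------------------------+------
1  | Emma                       | 31197
2  | Burmese Days               | 20096
3  | Foundation                 | 49837
4  | The Two Towers             | 21460
5  | The Silmarillion           | 22775
7  | The Fellowship of the Ring | 41926
9  | The Fellowship of the Ring | 34203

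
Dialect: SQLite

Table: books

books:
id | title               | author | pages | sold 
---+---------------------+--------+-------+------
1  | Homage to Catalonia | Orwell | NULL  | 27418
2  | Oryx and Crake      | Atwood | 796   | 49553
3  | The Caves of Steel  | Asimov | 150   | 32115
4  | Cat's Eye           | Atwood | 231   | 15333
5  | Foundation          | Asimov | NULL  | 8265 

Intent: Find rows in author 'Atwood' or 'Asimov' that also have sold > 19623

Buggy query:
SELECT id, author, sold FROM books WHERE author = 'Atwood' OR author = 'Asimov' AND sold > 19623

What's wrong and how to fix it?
Bug: AND binds tighter than OR, so this parses as author = 'Atwood' OR (author = 'Asimov' AND sold > 19623)

Fix: Add parentheses around the OR so the AND applies to both alternatives

Corrected query:
SELECT id, author, sold FROM books WHERE (author = 'Atwood' OR author = 'Asimov') AND sold > 19623

Result:
id | author | sold 
---+--------+------
2  | Atwood | 49553
3  | Asimov | 32115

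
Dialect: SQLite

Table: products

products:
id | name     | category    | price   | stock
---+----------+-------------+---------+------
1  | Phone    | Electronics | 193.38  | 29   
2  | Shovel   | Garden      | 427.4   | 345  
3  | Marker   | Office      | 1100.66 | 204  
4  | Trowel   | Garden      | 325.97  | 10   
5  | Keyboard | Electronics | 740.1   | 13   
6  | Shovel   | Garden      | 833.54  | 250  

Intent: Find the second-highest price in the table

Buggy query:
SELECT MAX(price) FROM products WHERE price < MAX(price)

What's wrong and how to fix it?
Bug: The inner MAX is an aggregate inside WHERE, which is not allowed

Fix: Put the inner MAX in a scalar subquery

Corrected query:
SELECT MAX(price) FROM products WHERE price < (SELECT MAX(price) FROM products)

Result:
MAX(price)
----------
833.54    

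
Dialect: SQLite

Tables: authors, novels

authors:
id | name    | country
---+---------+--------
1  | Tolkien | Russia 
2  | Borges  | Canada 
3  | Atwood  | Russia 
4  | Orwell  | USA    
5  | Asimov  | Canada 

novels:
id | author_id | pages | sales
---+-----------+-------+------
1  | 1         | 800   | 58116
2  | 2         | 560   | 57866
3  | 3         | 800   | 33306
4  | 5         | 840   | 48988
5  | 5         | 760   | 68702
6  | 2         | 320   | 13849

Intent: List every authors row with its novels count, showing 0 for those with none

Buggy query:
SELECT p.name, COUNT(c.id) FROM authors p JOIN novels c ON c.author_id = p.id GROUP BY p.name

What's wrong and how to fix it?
Bug: An inner join excludes parents with zero children

Fix: Use LEFT JOIN so parents without children still appear (COUNT(c.id) gives 0)

Corrected query:
SELECT p.name, COUNT(c.id) FROM authors p LEFT JOIN novels c ON c.author_id = p.id GROUP BY p.name

Result:
name    | COUNT(c.id)
--------+------------
Asimov  | 2          
Atwood  | 1          
Borges  | 2          
Orwell  | 0          
Tolkien | 1          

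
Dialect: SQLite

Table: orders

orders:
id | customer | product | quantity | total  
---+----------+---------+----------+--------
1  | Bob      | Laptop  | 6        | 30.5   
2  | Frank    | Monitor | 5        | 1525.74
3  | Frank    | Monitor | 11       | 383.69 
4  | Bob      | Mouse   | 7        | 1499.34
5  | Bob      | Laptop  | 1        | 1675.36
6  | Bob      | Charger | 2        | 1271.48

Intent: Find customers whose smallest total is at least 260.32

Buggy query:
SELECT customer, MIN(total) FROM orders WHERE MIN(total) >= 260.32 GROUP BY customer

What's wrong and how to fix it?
Bug: MIN() in WHERE is a misuse of aggregate

Fix: Use HAVING for the per-group MIN condition

Corrected query:
SELECT customer, MIN(total) FROM orders GROUP BY customer HAVING MIN(total) >= 260.32

Result:
customer | MIN(total)
---------+-----------
Frank    | 383.69    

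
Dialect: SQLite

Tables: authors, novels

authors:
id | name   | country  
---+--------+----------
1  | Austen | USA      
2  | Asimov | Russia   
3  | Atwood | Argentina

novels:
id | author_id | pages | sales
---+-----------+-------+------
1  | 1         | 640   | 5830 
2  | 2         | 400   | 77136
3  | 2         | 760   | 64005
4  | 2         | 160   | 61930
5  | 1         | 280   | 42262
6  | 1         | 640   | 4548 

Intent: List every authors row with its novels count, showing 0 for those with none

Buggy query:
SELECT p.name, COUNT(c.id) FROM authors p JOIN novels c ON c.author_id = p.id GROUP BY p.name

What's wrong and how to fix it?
Bug: INNER JOIN drops authors rows that have no matching novels rows

Fix: Switch to LEFT JOIN to retain unmatched parent rows

Corrected query:
SELECT p.name, COUNT(c.id) FROM authors p LEFT JOIN novels c ON c.author_id = p.id GROUP BY p.name

Result:
name   | COUNT(c.id)
-------+------------
Asimov | 3          
Atwood | 0          
Austen | 3          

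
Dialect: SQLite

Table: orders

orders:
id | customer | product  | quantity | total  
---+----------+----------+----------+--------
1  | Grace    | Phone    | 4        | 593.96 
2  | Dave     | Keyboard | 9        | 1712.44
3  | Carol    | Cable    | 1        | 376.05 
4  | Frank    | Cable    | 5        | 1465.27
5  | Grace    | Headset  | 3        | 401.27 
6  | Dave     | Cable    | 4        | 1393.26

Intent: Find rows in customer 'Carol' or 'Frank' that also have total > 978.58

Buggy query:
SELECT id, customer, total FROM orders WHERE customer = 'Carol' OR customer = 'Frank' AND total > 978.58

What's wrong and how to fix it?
Bug: AND binds tighter than OR, so this parses as customer = 'Carol' OR (customer = 'Frank' AND total > 978.58)

Fix: Add parentheses around the OR so the AND applies to both alternatives

Corrected query:
SELECT id, customer, total FROM orders WHERE (customer = 'Carol' OR customer = 'Frank') AND total > 978.58

Result:
id | customer | total  
---+----------+--------
4  | Frank    | 1465.27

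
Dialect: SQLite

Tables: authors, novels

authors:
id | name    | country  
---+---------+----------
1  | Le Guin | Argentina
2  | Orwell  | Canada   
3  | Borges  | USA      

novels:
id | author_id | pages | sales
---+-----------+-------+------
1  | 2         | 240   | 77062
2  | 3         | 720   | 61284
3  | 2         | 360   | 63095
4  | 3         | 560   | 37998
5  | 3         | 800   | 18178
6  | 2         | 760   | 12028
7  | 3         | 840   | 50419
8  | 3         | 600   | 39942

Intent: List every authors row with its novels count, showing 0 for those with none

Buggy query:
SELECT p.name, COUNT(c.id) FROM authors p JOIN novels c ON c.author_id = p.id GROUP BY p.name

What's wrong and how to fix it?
Bug: INNER JOIN drops authors rows that have no matching novels rows

Fix: Use LEFT JOIN so parents without children still appear (COUNT(c.id) gives 0)

Corrected query:
SELECT p.name, COUNT(c.id) FROM authors p LEFT JOIN novels c ON c.author_id = p.id GROUP BY p.name

Result:
name    | COUNT(c.id)
--------+------------
Borges  | 5          
Le Guin | 0          
Orwell  | 3          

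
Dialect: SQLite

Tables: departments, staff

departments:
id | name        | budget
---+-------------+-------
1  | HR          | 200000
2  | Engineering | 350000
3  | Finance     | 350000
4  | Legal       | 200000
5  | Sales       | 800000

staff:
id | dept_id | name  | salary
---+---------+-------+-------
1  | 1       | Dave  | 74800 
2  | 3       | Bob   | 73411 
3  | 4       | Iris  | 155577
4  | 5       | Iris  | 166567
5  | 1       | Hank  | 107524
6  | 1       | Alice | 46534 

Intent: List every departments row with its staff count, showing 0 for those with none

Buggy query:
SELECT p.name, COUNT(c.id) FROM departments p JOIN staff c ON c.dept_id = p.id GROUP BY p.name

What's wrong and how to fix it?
Bug: An inner join excludes parents with zero children

Fix: Use LEFT JOIN so parents without children still appear (COUNT(c.id) gives 0)

Corrected query:
SELECT p.name, COUNT(c.id) FROM departments p LEFT JOIN staff c ON c.dept_id = p.id GROUP BY p.name

Result:
name        | COUNT(c.id)
------------+------------
Engineering | 0          
Finance     | 1          
HR          | 3          
Legal       | 1          
Sales       | 1          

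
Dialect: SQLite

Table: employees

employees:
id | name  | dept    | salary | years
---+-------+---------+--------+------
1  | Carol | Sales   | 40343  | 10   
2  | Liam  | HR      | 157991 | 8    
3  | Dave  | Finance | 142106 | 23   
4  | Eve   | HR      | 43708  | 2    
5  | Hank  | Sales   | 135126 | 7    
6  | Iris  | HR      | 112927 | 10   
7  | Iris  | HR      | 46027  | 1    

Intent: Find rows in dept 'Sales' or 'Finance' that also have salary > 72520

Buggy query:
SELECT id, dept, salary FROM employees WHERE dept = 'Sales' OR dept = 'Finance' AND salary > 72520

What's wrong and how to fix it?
Bug: AND binds tighter than OR, so this parses as dept = 'Sales' OR (dept = 'Finance' AND salary > 72520)

Fix: Add parentheses around the OR so the AND applies to both alternatives

Corrected query:
SELECT id, dept, salary FROM employees WHERE (dept = 'Sales' OR dept = 'Finance') AND salary > 72520

Result:
id | dept    | salary
---+---------+-------
3  | Finance | 142106
5  | Sales   | 135126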